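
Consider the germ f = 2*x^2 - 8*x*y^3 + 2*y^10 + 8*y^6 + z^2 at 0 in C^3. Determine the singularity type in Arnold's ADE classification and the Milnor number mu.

Type A_{9}, Milnor number mu = 9.

The Hessian of f at 0 is [[4, 0, 0], [0, 0, 0], [0, 0, 2]] with rank 2, so corank 1. A Groebner basis of the Jacobian ideal J(f) in C{x,y,z} is {x^3, -x/2 + y^3, z}; counting standard monomials gives mu = 9. Corank 1: A-series; mu = 9 gives A_9.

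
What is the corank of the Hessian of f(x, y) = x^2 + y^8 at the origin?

1

Hessian at 0 has rank 1.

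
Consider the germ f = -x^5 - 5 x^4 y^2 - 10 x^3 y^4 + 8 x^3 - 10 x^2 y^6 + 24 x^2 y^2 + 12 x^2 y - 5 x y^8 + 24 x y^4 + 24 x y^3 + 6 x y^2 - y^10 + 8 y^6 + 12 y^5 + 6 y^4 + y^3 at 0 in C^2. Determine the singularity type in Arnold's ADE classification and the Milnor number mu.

Type E_8, Milnor number mu = 8.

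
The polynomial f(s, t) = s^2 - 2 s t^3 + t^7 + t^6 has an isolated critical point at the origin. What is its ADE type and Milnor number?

Type A_6, Milnor number mu = 6.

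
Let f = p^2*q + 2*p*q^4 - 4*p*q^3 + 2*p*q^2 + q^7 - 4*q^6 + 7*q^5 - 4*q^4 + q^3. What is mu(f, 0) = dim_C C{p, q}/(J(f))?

The Hessian of f at 0 is [[0, 0], [0, 0]] with rank 0, so corank 2. A Groebner basis of the Jacobian ideal J(f) in C{p,q} is {p^3 + 11*p^2/2 + 23*p*q/2 + 6*q^2, p^2*q - 7*p^2/2 - 15*p*q/2 - 4*q^2, 3*p^2/2 + p*q^2 + 7*p*q/2 + 2*q^2, p^2/2 + p*q/2 + q^3}; counting standard monomials gives mu = 6. Corank 2; j^3 = q*(p + q)^2 has shape L^2 M (L != M), so D-series; mu = 6 gives D_6.

6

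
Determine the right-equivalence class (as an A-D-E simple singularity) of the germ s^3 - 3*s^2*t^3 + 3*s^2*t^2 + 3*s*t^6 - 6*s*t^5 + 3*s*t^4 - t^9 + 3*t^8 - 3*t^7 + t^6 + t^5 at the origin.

The Hessian of f at 0 has rank 0. Corank 2; j^3 = s^3 is a perfect cube, so E-series; the 5-jet and mu = 8 give E_8.

E8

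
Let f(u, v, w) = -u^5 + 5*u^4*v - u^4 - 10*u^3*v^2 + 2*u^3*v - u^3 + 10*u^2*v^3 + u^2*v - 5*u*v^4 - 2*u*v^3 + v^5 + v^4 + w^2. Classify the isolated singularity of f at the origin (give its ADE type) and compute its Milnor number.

Type D_5, Milnor number mu = 5.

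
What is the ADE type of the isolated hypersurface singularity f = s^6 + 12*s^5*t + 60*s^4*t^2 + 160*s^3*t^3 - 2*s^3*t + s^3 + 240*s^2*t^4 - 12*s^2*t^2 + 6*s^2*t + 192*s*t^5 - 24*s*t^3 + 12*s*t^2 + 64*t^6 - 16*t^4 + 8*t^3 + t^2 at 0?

The Hessian of f at 0 has rank 1. Corank 1: A-series; mu = 2 gives A_2.

A2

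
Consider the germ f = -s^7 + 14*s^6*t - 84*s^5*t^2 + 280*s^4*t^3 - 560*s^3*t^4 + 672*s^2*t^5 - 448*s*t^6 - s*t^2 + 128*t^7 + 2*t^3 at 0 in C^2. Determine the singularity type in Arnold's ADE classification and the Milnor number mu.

Type D_{8}, Milnor number mu = 8.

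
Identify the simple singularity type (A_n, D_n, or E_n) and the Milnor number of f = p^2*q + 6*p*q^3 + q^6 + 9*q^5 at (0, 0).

The Hessian of f at 0 is [[0, 0], [0, 0]] with rank 0, so corank 2. A Groebner basis of the Jacobian ideal J(f) in C{p,q} is {p^3, p^2*q + 3*p^2/2 + 9*p*q^2/2, p*q/3 + q^3}; counting standard monomials gives mu = 7. Corank 2; j^3 = p^2*q has shape L^2 M (L != M), so D-series; mu = 7 gives D_7.

Type D7, Milnor number mu = 7.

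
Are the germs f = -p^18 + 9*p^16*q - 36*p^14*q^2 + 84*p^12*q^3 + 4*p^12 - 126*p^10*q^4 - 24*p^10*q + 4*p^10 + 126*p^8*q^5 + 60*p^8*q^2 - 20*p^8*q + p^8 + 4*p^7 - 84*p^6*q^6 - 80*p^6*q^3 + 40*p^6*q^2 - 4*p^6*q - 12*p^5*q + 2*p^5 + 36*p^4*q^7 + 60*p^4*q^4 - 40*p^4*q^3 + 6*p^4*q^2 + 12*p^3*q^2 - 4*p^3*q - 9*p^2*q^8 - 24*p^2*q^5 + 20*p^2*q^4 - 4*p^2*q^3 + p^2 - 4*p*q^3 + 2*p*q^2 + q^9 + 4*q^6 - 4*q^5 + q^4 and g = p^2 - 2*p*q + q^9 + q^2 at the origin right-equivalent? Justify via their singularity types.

The Hessian of f at 0 has rank 1. Corank 1: A-series; mu = 8 gives A_8. The Hessian of g at 0 has rank 1. Corank 1: A-series; mu = 8 gives A_8. Both have type A_8, hence right-equivalent.

Yes.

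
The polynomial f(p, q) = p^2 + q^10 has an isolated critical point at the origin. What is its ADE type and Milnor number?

Type A_{9}, Milnor number mu = 9.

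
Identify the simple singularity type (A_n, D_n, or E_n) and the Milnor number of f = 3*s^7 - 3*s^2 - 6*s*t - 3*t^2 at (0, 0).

The Hessian of f at 0 has rank 1. Corank 1: A-series; mu = 6 gives A_6.

Type A_{6}, Milnor number mu = 6.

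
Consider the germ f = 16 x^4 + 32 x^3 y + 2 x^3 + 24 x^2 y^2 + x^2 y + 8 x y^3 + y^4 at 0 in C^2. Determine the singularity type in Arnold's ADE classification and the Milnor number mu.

Type D_{5}, Milnor number mu = 5.

The Hessian of f at 0 is [[0, 0], [0, 0]] with rank 0, so corank 2. A Groebner basis of the Jacobian ideal J(f) in C{x,y} is {x*y^2, -x*y/8 + y^3, x^2 + x*y/2}; counting standard monomials gives mu = 5. Corank 2; j^3 = x^2*(2*x + y) has shape L^2 M (L != M), so D-series; mu = 5 gives D_5.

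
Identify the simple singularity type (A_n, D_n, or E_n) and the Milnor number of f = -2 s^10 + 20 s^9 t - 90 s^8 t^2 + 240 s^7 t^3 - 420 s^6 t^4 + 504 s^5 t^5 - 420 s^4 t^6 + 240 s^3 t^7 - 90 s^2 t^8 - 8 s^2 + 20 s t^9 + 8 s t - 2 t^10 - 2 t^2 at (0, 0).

Type A_9, Milnor number mu = 9.

The Hessian of f at 0 has rank 1. Corank 1: A-series; mu = 9 gives A_9.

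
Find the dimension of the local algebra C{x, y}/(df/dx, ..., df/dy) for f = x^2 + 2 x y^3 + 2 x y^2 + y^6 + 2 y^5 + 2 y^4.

3

The Hessian of f at 0 is [[2, 0], [0, 0]] with rank 1, so corank 1. A Groebner basis of the Jacobian ideal J(f) in C{x,y} is {x^2, x*y, x + y^2}; counting standard monomials gives mu = 3. Corank 1: A-series; mu = 3 gives A_3.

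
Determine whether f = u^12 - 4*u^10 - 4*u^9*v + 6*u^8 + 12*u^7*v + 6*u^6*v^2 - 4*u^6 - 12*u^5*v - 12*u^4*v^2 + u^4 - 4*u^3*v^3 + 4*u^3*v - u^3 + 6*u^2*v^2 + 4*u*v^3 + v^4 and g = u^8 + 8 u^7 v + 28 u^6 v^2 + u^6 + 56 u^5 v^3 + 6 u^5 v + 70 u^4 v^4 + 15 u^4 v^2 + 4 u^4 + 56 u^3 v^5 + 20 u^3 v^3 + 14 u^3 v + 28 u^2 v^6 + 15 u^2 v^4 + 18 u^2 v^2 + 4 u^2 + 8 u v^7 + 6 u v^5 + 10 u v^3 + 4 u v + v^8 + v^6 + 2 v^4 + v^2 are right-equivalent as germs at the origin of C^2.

No.

The Hessian of f at 0 is [[0, 0], [0, 0]] with rank 0, so corank 2. A Groebner basis of the Jacobian ideal J(f) in C{u,v} is {v^4, u*v^2 + v^3/3, u^2}; counting standard monomials gives mu = 6. Corank 2; j^3 = -u^3 is a perfect cube, so E-series; the 4-jet and mu = 6 give E_6. The Hessian of g at 0 is [[8, 4], [4, 2]] with rank 1, so corank 1. A Groebner basis of the Jacobian ideal J(g) in C{u,v} is {-96*u^2 - 80*u*v + v^4 - 16*v^2, u^3 + 2*u + v^3/4 + v, u^2*v - 8*u/3 - 5*v^3/12 - 4*v/3, u*v^2 + 8*u/3 + 2*v^3/3 + 4*v/3}; counting standard monomials gives mu = 7. Corank 1: A-series; mu = 7 gives A_7. f is E_6 but g is A_7, hence not right-equivalent.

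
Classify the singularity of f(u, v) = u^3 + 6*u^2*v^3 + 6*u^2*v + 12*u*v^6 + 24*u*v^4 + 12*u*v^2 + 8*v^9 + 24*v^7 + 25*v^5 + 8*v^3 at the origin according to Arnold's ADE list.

E_8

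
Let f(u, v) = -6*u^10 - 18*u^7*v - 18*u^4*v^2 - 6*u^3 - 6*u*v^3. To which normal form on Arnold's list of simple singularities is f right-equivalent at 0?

The Hessian of f at 0 has rank 0. Corank 2; j^3 = -6*u^3 is a perfect cube, so E-series; the 4-jet and mu = 7 give E_7.

E7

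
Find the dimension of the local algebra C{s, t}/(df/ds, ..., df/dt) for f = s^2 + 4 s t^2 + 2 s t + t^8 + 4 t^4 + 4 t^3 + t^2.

7

The Hessian of f at 0 has rank 1. Corank 1: A-series; mu = 7 gives A_7.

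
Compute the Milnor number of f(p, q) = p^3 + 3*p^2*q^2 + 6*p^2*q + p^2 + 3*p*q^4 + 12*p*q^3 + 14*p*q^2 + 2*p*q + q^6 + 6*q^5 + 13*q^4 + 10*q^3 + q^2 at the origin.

2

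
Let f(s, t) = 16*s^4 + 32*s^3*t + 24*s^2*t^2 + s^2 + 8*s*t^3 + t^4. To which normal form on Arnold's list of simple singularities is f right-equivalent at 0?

A_{3}

The Hessian of f at 0 has rank 1. Corank 1: A-series; mu = 3 gives A_3.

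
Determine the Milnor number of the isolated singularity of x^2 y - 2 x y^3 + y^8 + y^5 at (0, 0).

9

The Hessian of f at 0 has rank 0. Corank 2; j^3 = x^2*y has shape L^2 M (L != M), so D-series; mu = 9 gives D_9.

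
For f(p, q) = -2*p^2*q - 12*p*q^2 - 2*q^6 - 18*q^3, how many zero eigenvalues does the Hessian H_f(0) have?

Hessian at 0 has rank 0.

2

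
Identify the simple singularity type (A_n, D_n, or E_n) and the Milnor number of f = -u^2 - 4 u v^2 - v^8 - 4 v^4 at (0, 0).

Type A7, Milnor number mu = 7.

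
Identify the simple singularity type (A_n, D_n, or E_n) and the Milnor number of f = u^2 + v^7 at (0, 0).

Type A_6, Milnor number mu = 6.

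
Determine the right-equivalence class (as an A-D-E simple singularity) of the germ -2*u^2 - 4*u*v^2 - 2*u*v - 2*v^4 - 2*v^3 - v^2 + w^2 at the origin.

The Hessian of f at 0 is [[-4, -2, 0], [-2, -2, 0], [0, 0, 2]] with rank 3, so corank 0. A Groebner basis of the Jacobian ideal J(f) in C{u,v,w} is {u, v, w}; counting standard monomials gives mu = 1. Corank 0: nondegenerate Morse point, so A_1.

A1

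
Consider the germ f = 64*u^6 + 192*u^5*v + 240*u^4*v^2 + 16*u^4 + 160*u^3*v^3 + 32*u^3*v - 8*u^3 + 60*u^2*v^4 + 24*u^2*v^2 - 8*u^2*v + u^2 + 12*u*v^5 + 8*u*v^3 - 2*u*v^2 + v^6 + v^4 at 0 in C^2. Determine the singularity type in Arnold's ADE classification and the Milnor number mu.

The Hessian of f at 0 is [[2, 0], [0, 0]] with rank 1, so corank 1. A Groebner basis of the Jacobian ideal J(f) in C{u,v} is {u*v^2 + u*v - u/4 + v^2/4, -5*u*v + u + v^3 - v^2, u^2 + u*v - u/4 + v^2/4}; counting standard monomials gives mu = 5. Corank 1: A-series; mu = 5 gives A_5.

Type A_5, Milnor number mu = 5.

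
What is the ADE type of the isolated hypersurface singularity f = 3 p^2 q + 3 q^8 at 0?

The Hessian of f at 0 has rank 0. Corank 2; j^3 = 3*p^2*q has shape L^2 M (L != M), so D-series; mu = 9 gives D_9.

D_9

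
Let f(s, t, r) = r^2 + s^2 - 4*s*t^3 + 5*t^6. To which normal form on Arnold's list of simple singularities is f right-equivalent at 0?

A_5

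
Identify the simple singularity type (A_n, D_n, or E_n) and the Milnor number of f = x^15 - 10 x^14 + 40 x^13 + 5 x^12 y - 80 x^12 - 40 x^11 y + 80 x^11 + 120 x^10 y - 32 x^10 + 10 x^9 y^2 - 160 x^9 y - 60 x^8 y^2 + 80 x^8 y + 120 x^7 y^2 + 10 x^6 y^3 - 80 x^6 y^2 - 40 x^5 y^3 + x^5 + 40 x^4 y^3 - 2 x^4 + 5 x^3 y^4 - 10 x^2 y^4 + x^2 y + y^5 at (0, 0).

Type D6, Milnor number mu = 6.

The Hessian of f at 0 is [[0, 0], [0, 0]] with rank 0, so corank 2. A Groebner basis of the Jacobian ideal J(f) in C{x,y} is {x^2/5 + y^4, x^3, x*y}; counting standard monomials gives mu = 6. Corank 2; j^3 = x^2*y has shape L^2 M (L != M), so D-series; mu = 6 gives D_6.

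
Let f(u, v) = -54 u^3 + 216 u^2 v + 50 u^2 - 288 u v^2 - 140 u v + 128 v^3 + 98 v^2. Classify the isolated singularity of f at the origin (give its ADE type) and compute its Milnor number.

Type A_2, Milnor number mu = 2.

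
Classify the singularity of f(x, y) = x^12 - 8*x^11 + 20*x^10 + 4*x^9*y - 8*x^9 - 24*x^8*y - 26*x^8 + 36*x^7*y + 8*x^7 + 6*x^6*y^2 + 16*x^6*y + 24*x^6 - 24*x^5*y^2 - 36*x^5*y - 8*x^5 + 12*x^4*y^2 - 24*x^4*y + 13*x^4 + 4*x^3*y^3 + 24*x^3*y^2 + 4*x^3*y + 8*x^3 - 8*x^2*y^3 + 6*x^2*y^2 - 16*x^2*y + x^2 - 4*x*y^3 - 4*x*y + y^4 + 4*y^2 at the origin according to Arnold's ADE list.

A_3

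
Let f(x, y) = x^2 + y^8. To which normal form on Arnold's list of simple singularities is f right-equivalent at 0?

The Hessian of f at 0 has rank 1. Corank 1: A-series; mu = 7 gives A_7.

A7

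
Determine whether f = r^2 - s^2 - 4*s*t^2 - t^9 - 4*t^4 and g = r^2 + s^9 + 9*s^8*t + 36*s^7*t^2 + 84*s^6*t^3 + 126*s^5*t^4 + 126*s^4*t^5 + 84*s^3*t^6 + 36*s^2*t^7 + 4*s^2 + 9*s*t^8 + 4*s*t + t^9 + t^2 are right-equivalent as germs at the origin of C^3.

Yes.

The Hessian of f at 0 has rank 2. Corank 1: A-series; mu = 8 gives A_8. The Hessian of g at 0 has rank 2. Corank 1: A-series; mu = 8 gives A_8. Both have type A_8, hence right-equivalent.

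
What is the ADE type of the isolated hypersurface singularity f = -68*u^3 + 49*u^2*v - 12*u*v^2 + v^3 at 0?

D_{4}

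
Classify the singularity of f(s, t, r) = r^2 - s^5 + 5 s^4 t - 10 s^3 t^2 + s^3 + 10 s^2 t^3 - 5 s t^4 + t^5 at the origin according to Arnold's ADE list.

The Hessian of f at 0 is [[0, 0, 0], [0, 0, 0], [0, 0, 2]] with rank 1, so corank 2. A Groebner basis of the Jacobian ideal J(f) in C{s,t,r} is {t^5, s*t^3 - t^4/4, s^2, r}; counting standard monomials gives mu = 8. Corank 2; j^3 = s^3 is a perfect cube, so E-series; the 5-jet and mu = 8 give E_8.

E_{8}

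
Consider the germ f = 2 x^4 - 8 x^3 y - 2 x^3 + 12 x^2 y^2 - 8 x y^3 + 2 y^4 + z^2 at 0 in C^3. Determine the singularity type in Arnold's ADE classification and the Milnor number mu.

Type E_{6}, Milnor number mu = 6.

The Hessian of f at 0 is [[0, 0, 0], [0, 0, 0], [0, 0, 2]] with rank 1, so corank 2. A Groebner basis of the Jacobian ideal J(f) in C{x,y,z} is {y^4, x*y^2 - y^3/3, x^2, z}; counting standard monomials gives mu = 6. Corank 2; j^3 = -2*x^3 is a perfect cube, so E-series; the 4-jet and mu = 6 give E_6.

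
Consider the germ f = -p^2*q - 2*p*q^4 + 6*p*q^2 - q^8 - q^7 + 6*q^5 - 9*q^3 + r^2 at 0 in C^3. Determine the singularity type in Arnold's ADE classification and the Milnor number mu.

The Hessian of f at 0 is [[0, 0, 0], [0, 0, 0], [0, 0, 2]] with rank 1, so corank 2. A Groebner basis of the Jacobian ideal J(f) in C{p,q,r} is {p^2*q^2 + 48*p^2*q + 6*p^2 - 288*p*q^2 - 27*p*q + 432*q^3 + 27*q^2, 8*p^2*q + p^2 + p*q^3 - 48*p*q^2 - 3*p*q + 72*q^3, p*q + q^4 - 3*q^2, p^3 - 9*p^2*q + 27*p*q^2 - 27*q^3, r}; counting standard monomials gives mu = 9. Corank 2; j^3 = -q*(p - 3*q)^2 has shape L^2 M (L != M), so D-series; mu = 9 gives D_9.

Type D_9, Milnor number mu = 9.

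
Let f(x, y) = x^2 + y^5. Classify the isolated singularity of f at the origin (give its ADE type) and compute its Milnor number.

The Hessian of f at 0 has rank 1. Corank 1: A-series; mu = 4 gives A_4.

Type A4, Milnor number mu = 4.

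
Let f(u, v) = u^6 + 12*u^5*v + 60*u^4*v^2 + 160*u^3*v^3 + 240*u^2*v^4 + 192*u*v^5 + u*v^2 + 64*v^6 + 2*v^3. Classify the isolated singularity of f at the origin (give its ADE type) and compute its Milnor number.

Type D_7, Milnor number mu = 7.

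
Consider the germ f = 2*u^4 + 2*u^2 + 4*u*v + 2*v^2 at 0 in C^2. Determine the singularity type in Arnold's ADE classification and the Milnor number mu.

The Hessian of f at 0 is [[4, 4], [4, 4]] with rank 1, so corank 1. A Groebner basis of the Jacobian ideal J(f) in C{u,v} is {v^3, u + v}; counting standard monomials gives mu = 3. Corank 1: A-series; mu = 3 gives A_3.

Type A_{3}, Milnor number mu = 3.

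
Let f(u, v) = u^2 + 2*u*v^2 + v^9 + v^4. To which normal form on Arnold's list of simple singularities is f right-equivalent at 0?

The Hessian of f at 0 has rank 1. Corank 1: A-series; mu = 8 gives A_8.

A_8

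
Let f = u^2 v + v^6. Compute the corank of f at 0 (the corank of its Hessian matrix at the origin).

Hessian at 0 has rank 0.

2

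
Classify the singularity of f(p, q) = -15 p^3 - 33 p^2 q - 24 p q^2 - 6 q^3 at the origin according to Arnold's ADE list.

D_4

The Hessian of f at 0 has rank 0. Corank 2; j^3 = -3*(p + q)*(5*p^2 + 6*p*q + 2*q^2) splits into three distinct lines over C (the quadratic factor has nonzero discriminant), so D_4.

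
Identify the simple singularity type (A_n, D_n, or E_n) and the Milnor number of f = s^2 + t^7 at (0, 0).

Type A_6, Milnor number mu = 6.

The Hessian of f at 0 has rank 1. Corank 1: A-series; mu = 6 gives A_6.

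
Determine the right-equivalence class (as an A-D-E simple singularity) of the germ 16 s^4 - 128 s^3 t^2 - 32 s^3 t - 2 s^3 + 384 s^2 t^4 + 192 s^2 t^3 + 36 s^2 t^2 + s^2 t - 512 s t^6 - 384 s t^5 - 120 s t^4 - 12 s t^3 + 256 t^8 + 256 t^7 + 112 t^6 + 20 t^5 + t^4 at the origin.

The Hessian of f at 0 is [[0, 0], [0, 0]] with rank 0, so corank 2. A Groebner basis of the Jacobian ideal J(f) in C{s,t} is {s*t^2, s*t/6 + t^3, s^2 - 2*s*t/3}; counting standard monomials gives mu = 5. Corank 2; j^3 = -s^2*(2*s - t) has shape L^2 M (L != M), so D-series; mu = 5 gives D_5.

D_{5}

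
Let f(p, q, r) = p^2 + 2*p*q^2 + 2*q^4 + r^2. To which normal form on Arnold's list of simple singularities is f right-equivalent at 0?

A_{3}

The Hessian of f at 0 has rank 2. Corank 1: A-series; mu = 3 gives A_3.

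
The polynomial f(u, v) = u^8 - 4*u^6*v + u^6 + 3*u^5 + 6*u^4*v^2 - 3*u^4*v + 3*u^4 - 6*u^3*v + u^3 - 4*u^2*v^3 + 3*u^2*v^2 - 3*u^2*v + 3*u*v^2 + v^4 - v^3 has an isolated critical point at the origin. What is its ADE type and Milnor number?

Type E_{6}, Milnor number mu = 6.

The Hessian of f at 0 is [[0, 0], [0, 0]] with rank 0, so corank 2. A Groebner basis of the Jacobian ideal J(f) in C{u,v} is {u^3 + 3*u^2/2 - 3*u*v + 3*v^2/2, u^2*v + u^2 - 2*u*v + v^2, u^2/2 + u*v^2 - u*v + v^2/2, v^3}; counting standard monomials gives mu = 6. Corank 2; j^3 = (u - v)^3 is a perfect cube, so E-series; the 4-jet and mu = 6 give E_6.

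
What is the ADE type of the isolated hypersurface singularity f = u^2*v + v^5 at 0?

D_6

The Hessian of f at 0 is [[0, 0], [0, 0]] with rank 0, so corank 2. A Groebner basis of the Jacobian ideal J(f) in C{u,v} is {u^2/5 + v^4, u^3, u*v}; counting standard monomials gives mu = 6. Corank 2; j^3 = u^2*v has shape L^2 M (L != M), so D-series; mu = 6 gives D_6.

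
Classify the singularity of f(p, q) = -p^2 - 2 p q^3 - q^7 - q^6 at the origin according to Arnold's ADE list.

A_6

The Hessian of f at 0 has rank 1. Corank 1: A-series; mu = 6 gives A_6.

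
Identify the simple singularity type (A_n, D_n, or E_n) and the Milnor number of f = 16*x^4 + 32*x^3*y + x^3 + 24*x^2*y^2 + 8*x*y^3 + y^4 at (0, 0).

The Hessian of f at 0 is [[0, 0], [0, 0]] with rank 0, so corank 2. A Groebner basis of the Jacobian ideal J(f) in C{x,y} is {y^4, x*y^2 + y^3/6, x^2}; counting standard monomials gives mu = 6. Corank 2; j^3 = x^3 is a perfect cube, so E-series; the 4-jet and mu = 6 give E_6.

Type E_{6}, Milnor number mu = 6.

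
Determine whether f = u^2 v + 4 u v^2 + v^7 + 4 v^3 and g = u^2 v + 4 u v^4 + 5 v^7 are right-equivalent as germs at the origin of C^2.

Yes.

The Hessian of f at 0 is [[0, 0], [0, 0]] with rank 0, so corank 2. A Groebner basis of the Jacobian ideal J(f) in C{u,v} is {u^2/7 + v^6 - 4*v^2/7, u^3 + 8*v^3, u*v + 2*v^2}; counting standard monomials gives mu = 8. Corank 2; j^3 = v*(u + 2*v)^2 has shape L^2 M (L != M), so D-series; mu = 8 gives D_8. The Hessian of g at 0 is [[0, 0], [0, 0]] with rank 0, so corank 2. A Groebner basis of the Jacobian ideal J(g) in C{u,v} is {-2*u^2/3 + u*v^3, u*v/2 + v^4, u^3, u^2*v}; counting standard monomials gives mu = 8. Corank 2; j^3 = u^2*v has shape L^2 M (L != M), so D-series; mu = 8 gives D_8. Both have type D_8, hence right-equivalent.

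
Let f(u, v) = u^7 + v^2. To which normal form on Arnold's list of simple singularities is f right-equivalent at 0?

The Hessian of f at 0 is [[0, 0], [0, 2]] with rank 1, so corank 1. A Groebner basis of the Jacobian ideal J(f) in C{u,v} is {u^6, v}; counting standard monomials gives mu = 6. Corank 1: A-series; mu = 6 gives A_6.

A_{6}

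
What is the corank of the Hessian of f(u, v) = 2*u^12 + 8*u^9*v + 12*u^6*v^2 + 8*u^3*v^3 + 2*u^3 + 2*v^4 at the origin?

2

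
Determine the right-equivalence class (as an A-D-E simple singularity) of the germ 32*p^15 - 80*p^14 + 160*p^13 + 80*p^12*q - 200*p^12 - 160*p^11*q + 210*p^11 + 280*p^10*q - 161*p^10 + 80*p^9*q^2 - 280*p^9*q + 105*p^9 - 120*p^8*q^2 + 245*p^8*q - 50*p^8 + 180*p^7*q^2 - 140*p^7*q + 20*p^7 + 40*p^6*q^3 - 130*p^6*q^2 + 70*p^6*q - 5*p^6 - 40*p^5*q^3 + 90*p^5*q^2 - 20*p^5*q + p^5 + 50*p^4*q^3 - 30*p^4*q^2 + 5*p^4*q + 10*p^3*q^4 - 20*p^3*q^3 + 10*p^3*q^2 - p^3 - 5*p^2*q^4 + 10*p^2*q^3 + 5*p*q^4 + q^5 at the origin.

The Hessian of f at 0 has rank 0. Corank 2; j^3 = -p^3 is a perfect cube, so E-series; the 5-jet and mu = 8 give E_8.

E_{8}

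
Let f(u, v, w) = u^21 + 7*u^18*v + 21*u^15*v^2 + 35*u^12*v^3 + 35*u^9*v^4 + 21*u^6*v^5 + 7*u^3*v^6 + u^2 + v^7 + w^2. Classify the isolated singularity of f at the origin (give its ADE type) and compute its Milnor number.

The Hessian of f at 0 is [[2, 0, 0], [0, 0, 0], [0, 0, 2]] with rank 2, so corank 1. A Groebner basis of the Jacobian ideal J(f) in C{u,v,w} is {v^6, u, w}; counting standard monomials gives mu = 6. Corank 1: A-series; mu = 6 gives A_6.

Type A6, Milnor number mu = 6.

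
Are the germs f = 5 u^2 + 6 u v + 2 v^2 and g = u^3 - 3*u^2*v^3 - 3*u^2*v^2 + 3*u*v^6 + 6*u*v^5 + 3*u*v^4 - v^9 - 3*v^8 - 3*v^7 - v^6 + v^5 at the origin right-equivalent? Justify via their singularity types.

No.

The Hessian of f at 0 has rank 2. Corank 0: nondegenerate Morse point, so A_1. The Hessian of g at 0 has rank 0. Corank 2; j^3 = u^3 is a perfect cube, so E-series; the 5-jet and mu = 8 give E_8. f is A_1 but g is E_8, hence not right-equivalent.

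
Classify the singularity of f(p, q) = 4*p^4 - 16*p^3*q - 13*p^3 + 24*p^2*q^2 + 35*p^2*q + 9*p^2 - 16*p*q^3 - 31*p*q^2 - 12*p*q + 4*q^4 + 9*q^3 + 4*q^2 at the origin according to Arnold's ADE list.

The Hessian of f at 0 has rank 1. Corank 1: A-series; mu = 2 gives A_2.

A_2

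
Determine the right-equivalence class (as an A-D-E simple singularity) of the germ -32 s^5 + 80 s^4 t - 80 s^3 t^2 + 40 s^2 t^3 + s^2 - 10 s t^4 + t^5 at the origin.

The Hessian of f at 0 has rank 1. Corank 1: A-series; mu = 4 gives A_4.

A_4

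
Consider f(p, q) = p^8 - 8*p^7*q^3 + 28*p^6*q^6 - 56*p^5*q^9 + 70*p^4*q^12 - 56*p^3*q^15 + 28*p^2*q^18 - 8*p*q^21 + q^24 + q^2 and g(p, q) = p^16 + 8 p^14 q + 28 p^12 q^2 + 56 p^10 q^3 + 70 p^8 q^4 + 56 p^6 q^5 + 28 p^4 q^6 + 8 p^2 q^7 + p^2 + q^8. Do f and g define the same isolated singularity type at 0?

The Hessian of f at 0 has rank 1. Corank 1: A-series; mu = 7 gives A_7. The Hessian of g at 0 has rank 1. Corank 1: A-series; mu = 7 gives A_7. Both have type A_7, hence right-equivalent.

Yes.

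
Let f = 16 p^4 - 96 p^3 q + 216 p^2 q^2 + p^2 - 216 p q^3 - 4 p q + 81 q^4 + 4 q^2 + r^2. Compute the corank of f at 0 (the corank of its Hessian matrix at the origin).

Hessian at 0 has rank 2.

1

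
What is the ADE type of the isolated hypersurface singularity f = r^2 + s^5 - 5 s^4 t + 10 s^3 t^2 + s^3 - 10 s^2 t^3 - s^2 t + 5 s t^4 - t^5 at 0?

D_6

The Hessian of f at 0 is [[0, 0, 0], [0, 0, 0], [0, 0, 2]] with rank 1, so corank 2. A Groebner basis of the Jacobian ideal J(f) in C{s,t,r} is {s*t/5 + t^4, s*t^2, s^2 - s*t, r}; counting standard monomials gives mu = 6. Corank 2; j^3 = s^2*(s - t) has shape L^2 M (L != M), so D-series; mu = 6 gives D_6.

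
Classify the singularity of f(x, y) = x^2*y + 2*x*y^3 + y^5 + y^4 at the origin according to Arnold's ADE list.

D_{5}

The Hessian of f at 0 has rank 0. Corank 2; j^3 = x^2*y has shape L^2 M (L != M), so D-series; mu = 5 gives D_5.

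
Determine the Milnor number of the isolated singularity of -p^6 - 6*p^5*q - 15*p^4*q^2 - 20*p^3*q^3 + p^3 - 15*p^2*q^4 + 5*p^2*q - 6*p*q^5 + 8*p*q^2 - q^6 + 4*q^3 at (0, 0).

7

The Hessian of f at 0 has rank 0. Corank 2; j^3 = (p + q)*(p + 2*q)^2 has shape L^2 M (L != M), so D-series; mu = 7 gives D_7.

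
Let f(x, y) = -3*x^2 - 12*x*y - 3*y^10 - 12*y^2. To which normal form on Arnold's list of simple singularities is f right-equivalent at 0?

The Hessian of f at 0 has rank 1. Corank 1: A-series; mu = 9 gives A_9.

A_9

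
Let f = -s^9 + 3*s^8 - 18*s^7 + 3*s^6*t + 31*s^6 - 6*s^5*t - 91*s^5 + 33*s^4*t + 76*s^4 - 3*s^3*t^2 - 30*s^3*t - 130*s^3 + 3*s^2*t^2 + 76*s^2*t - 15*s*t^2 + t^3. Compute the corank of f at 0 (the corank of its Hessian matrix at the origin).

Hessian at 0 has rank 0.

2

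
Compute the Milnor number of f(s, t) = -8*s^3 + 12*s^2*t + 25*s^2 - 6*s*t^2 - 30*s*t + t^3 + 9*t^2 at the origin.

The Hessian of f at 0 is [[50, -30], [-30, 18]] with rank 1, so corank 1. A Groebner basis of the Jacobian ideal J(f) in C{s,t} is {t^2, s - 3*t/5}; counting standard monomials gives mu = 2. Corank 1: A-series; mu = 2 gives A_2.

2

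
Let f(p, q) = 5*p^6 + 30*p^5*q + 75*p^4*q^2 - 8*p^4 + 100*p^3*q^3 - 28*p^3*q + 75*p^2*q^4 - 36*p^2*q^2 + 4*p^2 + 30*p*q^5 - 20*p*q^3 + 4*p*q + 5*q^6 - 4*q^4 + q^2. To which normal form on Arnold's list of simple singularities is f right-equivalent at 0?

A5

The Hessian of f at 0 has rank 1. Corank 1: A-series; mu = 5 gives A_5.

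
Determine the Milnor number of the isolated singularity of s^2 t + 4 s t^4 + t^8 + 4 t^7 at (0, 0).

9

The Hessian of f at 0 has rank 0. Corank 2; j^3 = s^2*t has shape L^2 M (L != M), so D-series; mu = 9 gives D_9.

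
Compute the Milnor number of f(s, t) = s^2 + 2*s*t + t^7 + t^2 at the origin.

6

The Hessian of f at 0 is [[2, 2], [2, 2]] with rank 1, so corank 1. A Groebner basis of the Jacobian ideal J(f) in C{s,t} is {t^6, s + t}; counting standard monomials gives mu = 6. Corank 1: A-series; mu = 6 gives A_6.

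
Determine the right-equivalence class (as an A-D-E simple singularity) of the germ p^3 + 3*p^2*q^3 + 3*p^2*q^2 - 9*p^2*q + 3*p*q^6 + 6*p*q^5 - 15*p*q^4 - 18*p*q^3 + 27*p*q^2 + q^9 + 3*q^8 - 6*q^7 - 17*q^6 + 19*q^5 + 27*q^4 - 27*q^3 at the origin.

E_8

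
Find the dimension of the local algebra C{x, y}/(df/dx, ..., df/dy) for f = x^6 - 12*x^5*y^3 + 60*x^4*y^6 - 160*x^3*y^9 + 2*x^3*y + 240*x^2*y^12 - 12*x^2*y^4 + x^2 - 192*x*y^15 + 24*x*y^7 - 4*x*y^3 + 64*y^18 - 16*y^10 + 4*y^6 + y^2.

1

The Hessian of f at 0 has rank 2. Corank 0: nondegenerate Morse point, so A_1.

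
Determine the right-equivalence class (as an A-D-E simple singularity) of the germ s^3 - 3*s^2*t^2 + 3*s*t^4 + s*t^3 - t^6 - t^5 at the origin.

The Hessian of f at 0 has rank 0. Corank 2; j^3 = s^3 is a perfect cube, so E-series; the 4-jet and mu = 7 give E_7.

E_7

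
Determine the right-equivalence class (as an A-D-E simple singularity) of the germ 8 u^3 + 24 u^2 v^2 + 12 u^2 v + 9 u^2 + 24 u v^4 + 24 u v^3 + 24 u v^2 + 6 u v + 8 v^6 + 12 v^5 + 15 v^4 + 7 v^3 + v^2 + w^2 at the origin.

A_{2}

The Hessian of f at 0 is [[18, 6, 0], [6, 2, 0], [0, 0, 2]] with rank 2, so corank 1. A Groebner basis of the Jacobian ideal J(f) in C{u,v,w} is {v^2, u + v/3, w}; counting standard monomials gives mu = 2. Corank 1: A-series; mu = 2 gives A_2.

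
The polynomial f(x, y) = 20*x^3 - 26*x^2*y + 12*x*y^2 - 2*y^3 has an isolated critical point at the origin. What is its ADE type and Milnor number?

The Hessian of f at 0 has rank 0. Corank 2; j^3 = 2*(2*x - y)*(5*x^2 - 4*x*y + y^2) splits into three distinct lines over C (the quadratic factor has nonzero discriminant), so D_4.

Type D4, Milnor number mu = 4.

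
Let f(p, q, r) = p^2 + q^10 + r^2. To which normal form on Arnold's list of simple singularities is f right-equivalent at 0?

A_{9}

The Hessian of f at 0 has rank 2. Corank 1: A-series; mu = 9 gives A_9.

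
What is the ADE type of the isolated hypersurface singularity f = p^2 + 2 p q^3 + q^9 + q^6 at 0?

The Hessian of f at 0 is [[2, 0], [0, 0]] with rank 1, so corank 1. A Groebner basis of the Jacobian ideal J(f) in C{p,q} is {p^2*q^2, p^3, p + q^3}; counting standard monomials gives mu = 8. Corank 1: A-series; mu = 8 gives A_8.

A8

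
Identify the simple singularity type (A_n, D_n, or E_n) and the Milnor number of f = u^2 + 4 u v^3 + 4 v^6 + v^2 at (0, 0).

The Hessian of f at 0 is [[2, 0], [0, 2]] with rank 2, so corank 0. A Groebner basis of the Jacobian ideal J(f) in C{u,v} is {u, v}; counting standard monomials gives mu = 1. Corank 0: nondegenerate Morse point, so A_1.

Type A1, Milnor number mu = 1.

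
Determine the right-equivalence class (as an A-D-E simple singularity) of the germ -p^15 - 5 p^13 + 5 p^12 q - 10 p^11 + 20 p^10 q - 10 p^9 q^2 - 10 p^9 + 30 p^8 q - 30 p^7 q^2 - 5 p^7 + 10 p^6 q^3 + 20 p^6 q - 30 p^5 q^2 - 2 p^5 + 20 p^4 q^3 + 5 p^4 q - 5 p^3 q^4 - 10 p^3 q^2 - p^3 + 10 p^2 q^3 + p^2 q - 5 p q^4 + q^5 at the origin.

D_{6}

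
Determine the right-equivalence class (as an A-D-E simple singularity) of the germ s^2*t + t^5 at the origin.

The Hessian of f at 0 has rank 0. Corank 2; j^3 = s^2*t has shape L^2 M (L != M), so D-series; mu = 6 gives D_6.

D_6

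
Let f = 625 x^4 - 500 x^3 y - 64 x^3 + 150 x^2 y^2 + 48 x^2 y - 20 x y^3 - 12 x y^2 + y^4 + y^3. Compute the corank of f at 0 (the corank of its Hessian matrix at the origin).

2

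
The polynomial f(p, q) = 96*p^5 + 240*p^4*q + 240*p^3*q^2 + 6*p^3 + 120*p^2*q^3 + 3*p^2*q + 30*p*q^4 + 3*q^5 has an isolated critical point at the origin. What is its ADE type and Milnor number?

The Hessian of f at 0 is [[0, 0], [0, 0]] with rank 0, so corank 2. A Groebner basis of the Jacobian ideal J(f) in C{p,q} is {-p*q/10 + q^4, p*q^2, p^2 + p*q/2}; counting standard monomials gives mu = 6. Corank 2; j^3 = 3*p^2*(2*p + q) has shape L^2 M (L != M), so D-series; mu = 6 gives D_6.

Type D6, Milnor number mu = 6.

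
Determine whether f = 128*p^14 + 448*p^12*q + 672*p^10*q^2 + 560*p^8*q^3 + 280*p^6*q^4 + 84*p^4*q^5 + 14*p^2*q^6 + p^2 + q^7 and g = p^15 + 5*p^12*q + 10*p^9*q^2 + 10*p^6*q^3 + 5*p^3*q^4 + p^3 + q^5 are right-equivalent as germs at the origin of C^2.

No.

The Hessian of f at 0 has rank 1. Corank 1: A-series; mu = 6 gives A_6. The Hessian of g at 0 has rank 0. Corank 2; j^3 = p^3 is a perfect cube, so E-series; the 5-jet and mu = 8 give E_8. f is A_6 but g is E_8, hence not right-equivalent.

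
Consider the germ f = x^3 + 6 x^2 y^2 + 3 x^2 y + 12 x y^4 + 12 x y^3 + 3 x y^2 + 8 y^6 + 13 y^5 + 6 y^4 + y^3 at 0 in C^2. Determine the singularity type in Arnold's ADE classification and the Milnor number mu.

Type E8, Milnor number mu = 8.

The Hessian of f at 0 has rank 0. Corank 2; j^3 = (x + y)^3 is a perfect cube, so E-series; the 5-jet and mu = 8 give E_8.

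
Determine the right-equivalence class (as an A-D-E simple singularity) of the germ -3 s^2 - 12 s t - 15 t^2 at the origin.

A_1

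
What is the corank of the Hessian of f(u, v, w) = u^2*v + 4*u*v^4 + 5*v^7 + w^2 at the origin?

Hessian at 0 has rank 1.

2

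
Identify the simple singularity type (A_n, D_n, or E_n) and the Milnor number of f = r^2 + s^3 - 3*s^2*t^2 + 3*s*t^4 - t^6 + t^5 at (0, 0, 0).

The Hessian of f at 0 has rank 1. Corank 2; j^3 = s^3 is a perfect cube, so E-series; the 5-jet and mu = 8 give E_8.

Type E8, Milnor number mu = 8.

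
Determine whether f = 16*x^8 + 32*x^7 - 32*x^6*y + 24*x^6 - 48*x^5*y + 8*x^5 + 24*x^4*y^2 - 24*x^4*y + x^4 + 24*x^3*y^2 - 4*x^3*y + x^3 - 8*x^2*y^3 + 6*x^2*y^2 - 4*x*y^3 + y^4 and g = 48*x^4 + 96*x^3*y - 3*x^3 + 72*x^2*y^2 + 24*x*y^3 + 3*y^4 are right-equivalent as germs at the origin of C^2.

Yes.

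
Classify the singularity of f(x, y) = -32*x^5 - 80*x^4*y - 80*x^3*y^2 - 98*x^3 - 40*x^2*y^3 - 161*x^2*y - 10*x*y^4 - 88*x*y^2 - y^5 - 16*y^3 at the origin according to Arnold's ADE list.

D_{6}

The Hessian of f at 0 has rank 0. Corank 2; j^3 = -(2*x + y)*(7*x + 4*y)^2 has shape L^2 M (L != M), so D-series; mu = 6 gives D_6.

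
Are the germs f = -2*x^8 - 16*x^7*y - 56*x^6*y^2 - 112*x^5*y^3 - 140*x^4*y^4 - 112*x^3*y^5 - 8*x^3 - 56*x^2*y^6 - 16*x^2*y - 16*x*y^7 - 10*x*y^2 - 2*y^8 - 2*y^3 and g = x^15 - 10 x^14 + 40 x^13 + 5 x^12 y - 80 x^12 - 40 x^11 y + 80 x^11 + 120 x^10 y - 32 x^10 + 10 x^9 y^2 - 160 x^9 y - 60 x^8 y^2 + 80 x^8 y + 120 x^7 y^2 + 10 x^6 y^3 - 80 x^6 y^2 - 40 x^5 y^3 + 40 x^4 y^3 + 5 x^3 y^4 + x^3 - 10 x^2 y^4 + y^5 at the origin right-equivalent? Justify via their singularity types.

No.

The Hessian of f at 0 has rank 0. Corank 2; j^3 = -2*(x + y)*(2*x + y)^2 has shape L^2 M (L != M), so D-series; mu = 9 gives D_9. The Hessian of g at 0 has rank 0. Corank 2; j^3 = x^3 is a perfect cube, so E-series; the 5-jet and mu = 8 give E_8. f is D_9 but g is E_8, hence not right-equivalent.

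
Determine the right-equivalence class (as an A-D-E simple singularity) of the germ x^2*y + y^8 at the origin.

D9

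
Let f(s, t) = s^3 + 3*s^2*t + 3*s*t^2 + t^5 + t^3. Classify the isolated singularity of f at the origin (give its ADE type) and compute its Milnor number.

The Hessian of f at 0 has rank 0. Corank 2; j^3 = (s + t)^3 is a perfect cube, so E-series; the 5-jet and mu = 8 give E_8.

Type E8, Milnor number mu = 8.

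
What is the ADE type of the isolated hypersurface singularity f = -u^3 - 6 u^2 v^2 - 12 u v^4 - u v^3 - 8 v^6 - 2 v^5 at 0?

The Hessian of f at 0 has rank 0. Corank 2; j^3 = -u^3 is a perfect cube, so E-series; the 4-jet and mu = 7 give E_7.

E_{7}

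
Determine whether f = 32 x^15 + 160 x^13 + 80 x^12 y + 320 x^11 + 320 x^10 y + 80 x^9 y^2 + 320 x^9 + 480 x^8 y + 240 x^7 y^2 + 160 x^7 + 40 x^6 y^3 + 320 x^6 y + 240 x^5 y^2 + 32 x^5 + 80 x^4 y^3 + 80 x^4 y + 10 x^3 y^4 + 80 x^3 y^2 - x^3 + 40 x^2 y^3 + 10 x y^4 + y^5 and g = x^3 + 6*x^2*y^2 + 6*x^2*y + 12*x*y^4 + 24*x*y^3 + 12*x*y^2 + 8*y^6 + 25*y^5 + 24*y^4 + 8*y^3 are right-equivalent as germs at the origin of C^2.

Yes.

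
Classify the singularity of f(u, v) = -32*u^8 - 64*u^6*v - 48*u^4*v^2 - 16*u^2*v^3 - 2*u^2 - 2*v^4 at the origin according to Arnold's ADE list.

The Hessian of f at 0 has rank 1. Corank 1: A-series; mu = 3 gives A_3.

A_3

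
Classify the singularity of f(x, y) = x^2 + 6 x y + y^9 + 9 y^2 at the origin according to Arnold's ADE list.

The Hessian of f at 0 is [[2, 6], [6, 18]] with rank 1, so corank 1. A Groebner basis of the Jacobian ideal J(f) in C{x,y} is {y^8, x + 3*y}; counting standard monomials gives mu = 8. Corank 1: A-series; mu = 8 gives A_8.

A_8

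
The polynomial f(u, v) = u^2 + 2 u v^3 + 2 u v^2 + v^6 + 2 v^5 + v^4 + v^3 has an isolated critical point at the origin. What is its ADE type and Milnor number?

Type A_2, Milnor number mu = 2.

The Hessian of f at 0 is [[2, 0], [0, 0]] with rank 1, so corank 1. A Groebner basis of the Jacobian ideal J(f) in C{u,v} is {v^2, u}; counting standard monomials gives mu = 2. Corank 1: A-series; mu = 2 gives A_2.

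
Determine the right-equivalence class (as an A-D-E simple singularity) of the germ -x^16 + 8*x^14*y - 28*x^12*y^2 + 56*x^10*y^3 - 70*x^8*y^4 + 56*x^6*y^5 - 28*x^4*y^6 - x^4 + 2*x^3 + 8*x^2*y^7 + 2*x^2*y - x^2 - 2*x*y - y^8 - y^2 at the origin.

A_{7}

The Hessian of f at 0 has rank 1. Corank 1: A-series; mu = 7 gives A_7.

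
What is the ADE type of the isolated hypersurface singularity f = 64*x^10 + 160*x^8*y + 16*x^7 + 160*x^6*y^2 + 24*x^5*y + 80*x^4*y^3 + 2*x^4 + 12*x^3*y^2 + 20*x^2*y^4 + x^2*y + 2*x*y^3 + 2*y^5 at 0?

The Hessian of f at 0 has rank 0. Corank 2; j^3 = x^2*y has shape L^2 M (L != M), so D-series; mu = 6 gives D_6.

D_6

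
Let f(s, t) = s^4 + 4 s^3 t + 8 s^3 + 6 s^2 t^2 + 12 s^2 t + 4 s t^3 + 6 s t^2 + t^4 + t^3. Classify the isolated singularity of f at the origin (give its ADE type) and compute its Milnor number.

Type E_6, Milnor number mu = 6.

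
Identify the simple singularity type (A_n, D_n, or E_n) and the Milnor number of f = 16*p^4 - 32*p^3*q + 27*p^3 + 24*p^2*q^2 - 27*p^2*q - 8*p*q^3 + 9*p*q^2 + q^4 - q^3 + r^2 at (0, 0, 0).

Type E_6, Milnor number mu = 6.

The Hessian of f at 0 has rank 1. Corank 2; j^3 = (3*p - q)^3 is a perfect cube, so E-series; the 4-jet and mu = 6 give E_6.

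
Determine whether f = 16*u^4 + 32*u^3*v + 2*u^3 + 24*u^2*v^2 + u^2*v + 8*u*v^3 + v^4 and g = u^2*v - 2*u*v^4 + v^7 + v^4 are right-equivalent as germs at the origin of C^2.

Yes.

The Hessian of f at 0 is [[0, 0], [0, 0]] with rank 0, so corank 2. A Groebner basis of the Jacobian ideal J(f) in C{u,v} is {u*v^2, -u*v/8 + v^3, u^2 + u*v/2}; counting standard monomials gives mu = 5. Corank 2; j^3 = u^2*(2*u + v) has shape L^2 M (L != M), so D-series; mu = 5 gives D_5. The Hessian of g at 0 is [[0, 0], [0, 0]] with rank 0, so corank 2. A Groebner basis of the Jacobian ideal J(g) in C{u,v} is {u^3, u^2/4 + v^3, u*v}; counting standard monomials gives mu = 5. Corank 2; j^3 = u^2*v has shape L^2 M (L != M), so D-series; mu = 5 gives D_5. Both have type D_5, hence right-equivalent.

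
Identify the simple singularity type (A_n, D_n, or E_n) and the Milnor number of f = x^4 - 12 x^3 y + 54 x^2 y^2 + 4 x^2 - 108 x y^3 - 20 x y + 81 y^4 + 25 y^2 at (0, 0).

Type A_{3}, Milnor number mu = 3.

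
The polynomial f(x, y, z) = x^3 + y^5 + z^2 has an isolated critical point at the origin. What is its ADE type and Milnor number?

The Hessian of f at 0 is [[0, 0, 0], [0, 0, 0], [0, 0, 2]] with rank 1, so corank 2. A Groebner basis of the Jacobian ideal J(f) in C{x,y,z} is {y^4, x^2, z}; counting standard monomials gives mu = 8. Corank 2; j^3 = x^3 is a perfect cube, so E-series; the 5-jet and mu = 8 give E_8.

Type E_8, Milnor number mu = 8.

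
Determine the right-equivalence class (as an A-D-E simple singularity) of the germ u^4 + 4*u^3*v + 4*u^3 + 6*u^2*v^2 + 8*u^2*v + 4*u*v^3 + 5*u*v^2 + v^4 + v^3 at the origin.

The Hessian of f at 0 has rank 0. Corank 2; j^3 = (u + v)*(2*u + v)^2 has shape L^2 M (L != M), so D-series; mu = 5 gives D_5.

D_{5}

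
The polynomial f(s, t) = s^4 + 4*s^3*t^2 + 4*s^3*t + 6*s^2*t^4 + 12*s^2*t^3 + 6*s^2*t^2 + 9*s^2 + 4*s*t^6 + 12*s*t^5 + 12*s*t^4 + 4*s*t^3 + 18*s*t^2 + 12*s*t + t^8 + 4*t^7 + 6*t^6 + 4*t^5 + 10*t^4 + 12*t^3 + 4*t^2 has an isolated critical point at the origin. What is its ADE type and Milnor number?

Type A_3, Milnor number mu = 3.

The Hessian of f at 0 has rank 1. Corank 1: A-series; mu = 3 gives A_3.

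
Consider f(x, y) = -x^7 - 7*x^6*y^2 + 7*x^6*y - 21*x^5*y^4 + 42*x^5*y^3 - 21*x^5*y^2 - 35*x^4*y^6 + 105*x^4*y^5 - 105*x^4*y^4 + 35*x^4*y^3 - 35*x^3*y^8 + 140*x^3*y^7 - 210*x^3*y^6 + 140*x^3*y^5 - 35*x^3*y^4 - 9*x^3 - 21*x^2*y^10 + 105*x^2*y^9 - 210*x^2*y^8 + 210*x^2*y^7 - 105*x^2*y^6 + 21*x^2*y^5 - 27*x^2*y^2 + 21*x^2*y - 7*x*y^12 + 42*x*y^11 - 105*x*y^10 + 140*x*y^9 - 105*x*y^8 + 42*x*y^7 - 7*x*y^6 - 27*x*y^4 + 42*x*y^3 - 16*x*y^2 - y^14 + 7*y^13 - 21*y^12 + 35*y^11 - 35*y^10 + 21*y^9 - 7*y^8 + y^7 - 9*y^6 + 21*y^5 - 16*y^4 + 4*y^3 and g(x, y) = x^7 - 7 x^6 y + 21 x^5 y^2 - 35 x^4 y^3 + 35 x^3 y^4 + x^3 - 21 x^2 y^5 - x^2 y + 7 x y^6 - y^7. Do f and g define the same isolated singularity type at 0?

The Hessian of f at 0 has rank 0. Corank 2; j^3 = -(x - y)*(3*x - 2*y)^2 has shape L^2 M (L != M), so D-series; mu = 8 gives D_8. The Hessian of g at 0 has rank 0. Corank 2; j^3 = x^2*(x - y) has shape L^2 M (L != M), so D-series; mu = 8 gives D_8. Both have type D_8, hence right-equivalent.

Yes.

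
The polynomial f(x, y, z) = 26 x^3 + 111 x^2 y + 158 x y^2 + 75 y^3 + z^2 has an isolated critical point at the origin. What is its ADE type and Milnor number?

The Hessian of f at 0 is [[0, 0, 0], [0, 0, 0], [0, 0, 2]] with rank 1, so corank 2. A Groebner basis of the Jacobian ideal J(f) in C{x,y,z} is {y^3, x^2 - 11*y^2/3, x*y + 2*y^2, z}; counting standard monomials gives mu = 4. Corank 2; j^3 = (2*x + 3*y)*(13*x^2 + 36*x*y + 25*y^2) splits into three distinct lines over C (the quadratic factor has nonzero discriminant), so D_4.

Type D_{4}, Milnor number mu = 4.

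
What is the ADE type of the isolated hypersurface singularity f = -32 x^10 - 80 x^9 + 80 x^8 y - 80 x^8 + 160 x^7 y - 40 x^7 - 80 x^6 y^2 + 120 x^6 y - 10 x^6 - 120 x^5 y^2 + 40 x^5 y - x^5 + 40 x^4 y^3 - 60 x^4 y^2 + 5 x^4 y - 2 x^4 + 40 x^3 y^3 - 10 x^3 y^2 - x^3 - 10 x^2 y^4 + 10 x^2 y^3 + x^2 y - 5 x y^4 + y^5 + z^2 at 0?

D_{6}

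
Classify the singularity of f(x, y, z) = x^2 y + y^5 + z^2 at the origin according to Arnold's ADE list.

D_{6}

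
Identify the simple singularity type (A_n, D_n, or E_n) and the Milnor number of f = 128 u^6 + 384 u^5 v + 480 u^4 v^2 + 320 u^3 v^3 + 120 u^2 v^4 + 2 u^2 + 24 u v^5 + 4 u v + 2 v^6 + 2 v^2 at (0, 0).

Type A_5, Milnor number mu = 5.

The Hessian of f at 0 has rank 1. Corank 1: A-series; mu = 5 gives A_5.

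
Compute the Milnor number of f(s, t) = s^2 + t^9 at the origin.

The Hessian of f at 0 has rank 1. Corank 1: A-series; mu = 8 gives A_8.

8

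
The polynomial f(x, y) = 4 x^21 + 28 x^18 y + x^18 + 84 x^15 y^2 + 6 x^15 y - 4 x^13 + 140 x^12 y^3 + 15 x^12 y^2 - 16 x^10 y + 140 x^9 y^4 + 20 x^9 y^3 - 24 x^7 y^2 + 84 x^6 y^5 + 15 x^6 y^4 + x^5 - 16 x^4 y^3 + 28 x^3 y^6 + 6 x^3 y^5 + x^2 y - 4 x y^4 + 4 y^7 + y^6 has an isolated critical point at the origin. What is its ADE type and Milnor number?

Type D_7, Milnor number mu = 7.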